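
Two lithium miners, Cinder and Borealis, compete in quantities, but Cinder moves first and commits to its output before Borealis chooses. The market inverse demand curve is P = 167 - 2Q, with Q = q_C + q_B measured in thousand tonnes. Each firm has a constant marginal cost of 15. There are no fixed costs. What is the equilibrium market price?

Solve by backward induction. Given q_C, the follower Borealis maximises π_B = (167 - 2q_C - 2q_B)q_B - 15q_B.
Follower FOC: 152 - 2q_C - 4q_B = 0, so q_B(q_C) = (152 - 2q_C)/4.
Cinder substitutes q_B(q_C) into its own profit: π_C = q_C(167 - 2q_C - (152 - 2q_C)/2) - 15q_C = (91 - q_C)q_C - 15q_C.
Maximising: ∂π_C/∂q_C = 76 - 2q_C = 0, giving q_C = 38.
Then q_B = (152 - 2·38)/4 = 19.
Total output Q = 57, so price P = 167 - 2·57 = 53.

53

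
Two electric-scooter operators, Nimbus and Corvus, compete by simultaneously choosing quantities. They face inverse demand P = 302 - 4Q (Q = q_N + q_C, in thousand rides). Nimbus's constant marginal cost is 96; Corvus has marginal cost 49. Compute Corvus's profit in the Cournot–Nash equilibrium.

2500

Nimbus's profit: π_N = (302 - 4Q)q_N - (96q_N). Setting ∂π_N/∂q_N = 0: 206 - 8q_N - 4(q_C) = 0.
Corvus's first-order condition: 253 - 8q_C - 4(q_N) = 0.
So q_N = (206 - 4q_C)/8 and q_C = (253 - 4q_N)/8.
Solving the pair: q_N = 53/4, q_C = 25.
Price P = 302 - 4·(153/4) = 149.
Corvus's profit: (149 - 49)·25 = 2500.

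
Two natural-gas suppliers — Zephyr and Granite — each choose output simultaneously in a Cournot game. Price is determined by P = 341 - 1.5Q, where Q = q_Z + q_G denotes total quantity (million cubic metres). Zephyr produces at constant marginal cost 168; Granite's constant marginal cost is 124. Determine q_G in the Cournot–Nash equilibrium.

Zephyr's profit: π_Z = (341 - 1.5Q)q_Z - (168q_Z). Setting ∂π_Z/∂q_Z = 0: 173 - 3q_Z - (3/2)(q_G) = 0.
Granite's profit: π_G = (341 - 1.5Q)q_G - (124q_G). Setting ∂π_G/∂q_G = 0: 217 - 3q_G - (3/2)(q_Z) = 0.
Rearranging gives the reaction functions q_Z = (173 - (3/2)q_G)/3 and q_G = (217 - (3/2)q_Z)/3.
Substituting one into the other gives q_Z = 86/3 and q_G = 58.

58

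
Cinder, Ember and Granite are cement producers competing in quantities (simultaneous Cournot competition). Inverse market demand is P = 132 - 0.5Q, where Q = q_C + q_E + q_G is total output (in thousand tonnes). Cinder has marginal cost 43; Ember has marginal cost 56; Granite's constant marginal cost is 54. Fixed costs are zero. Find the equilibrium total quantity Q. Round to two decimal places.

121.50

Cinder's profit: π_C = (132 - 0.5Q)q_C - (43q_C). Setting ∂π_C/∂q_C = 0: 89 - q_C - (1/2)(q_E + q_G) = 0.
Ember's first-order condition: 76 - q_E - (1/2)(q_C + q_G) = 0.
Granite's profit: π_G = (132 - 0.5Q)q_G - (54q_G). Setting ∂π_G/∂q_G = 0: 78 - q_G - (1/2)(q_C + q_E) = 0.
Summing all 3 equations gives 243 − 2Q = 0, hence Q = 243/2.
Back-substituting: q_C = (89 − 243/4)/(1/2) = 113/2, q_E = (76 − 243/4)/(1/2) = 61/2, q_G = (78 − 243/4)/(1/2) = 69/2.
Total output Q = 113/2 + 61/2 + 69/2 = 243/2.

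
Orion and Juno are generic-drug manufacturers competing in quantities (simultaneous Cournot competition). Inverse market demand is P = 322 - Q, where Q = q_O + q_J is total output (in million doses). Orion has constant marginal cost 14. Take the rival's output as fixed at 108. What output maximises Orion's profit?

100

With the rival's output fixed at 108, Orion's profit is π_O = (322 - 108 - q_O)q_O - (14q_O) = (214 - q_O)q_O - (14q_O).
∂π_O/∂q_O = 200 - 2q_O = 0, so q_O = 100.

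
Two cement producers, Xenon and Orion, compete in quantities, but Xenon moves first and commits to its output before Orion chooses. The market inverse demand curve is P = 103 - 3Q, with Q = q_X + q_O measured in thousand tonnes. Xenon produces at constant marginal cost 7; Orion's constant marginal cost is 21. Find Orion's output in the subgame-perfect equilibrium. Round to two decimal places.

4.50

The follower Orion best-responds to any q_X: π_O = (103 - 3Q)q_O - 21q_O.
Setting the follower's marginal profit to zero, 82 - 3q_X - 6q_O = 0, i.e. q_O = (82 - 3q_X)/6.
Xenon substitutes q_O(q_X) into its own profit: π_X = q_X(103 - 3q_X - (82 - 3q_X)/2) - 7q_X = (62 - (3/2)q_X)q_X - 7q_X.
Leader FOC: 55 - 3q_X = 0, so q_X = 55/3.
Then q_O = (82 - 3·(55/3))/6 = 9/2.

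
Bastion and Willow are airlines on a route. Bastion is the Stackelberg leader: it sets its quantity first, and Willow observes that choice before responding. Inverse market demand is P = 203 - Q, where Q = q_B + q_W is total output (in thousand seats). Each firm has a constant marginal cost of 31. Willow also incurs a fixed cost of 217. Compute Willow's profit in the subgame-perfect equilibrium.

1632

The follower Willow best-responds to any q_B: π_W = (203 - Q)q_W - 31q_W.
Setting the follower's marginal profit to zero, 172 - q_B - 2q_W = 0, i.e. q_W = (172 - q_B)/2.
The leader anticipates this reaction. Substituting into P = 203 - Q gives P = 117 - (1/2)q_B, so π_B = (117 - (1/2)q_B)q_B - 31q_B.
Maximising: ∂π_B/∂q_B = 86 - q_B = 0, giving q_B = 86.
Then q_W = (172 - 86)/2 = 43.
Price P = 203 - 129 = 74.
Willow's profit: (74 - 31)·43 - 217 = 1632.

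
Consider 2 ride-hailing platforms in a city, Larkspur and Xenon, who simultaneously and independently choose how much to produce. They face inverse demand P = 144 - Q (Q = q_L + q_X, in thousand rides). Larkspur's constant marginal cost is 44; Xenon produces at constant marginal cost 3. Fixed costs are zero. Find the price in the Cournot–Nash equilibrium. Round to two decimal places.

63.67

Larkspur's profit: π_L = (144 - Q)q_L - (44q_L). Setting ∂π_L/∂q_L = 0: 100 - 2q_L - (q_X) = 0.
Xenon's first-order condition: 141 - 2q_X - (q_L) = 0.
Rearranging gives the reaction functions q_L = (100 - q_X)/2 and q_X = (141 - q_L)/2.
Substituting one into the other gives q_L = 59/3 and q_X = 182/3.
Total output Q = 241/3, so price P = 144 - 241/3 = 191/3.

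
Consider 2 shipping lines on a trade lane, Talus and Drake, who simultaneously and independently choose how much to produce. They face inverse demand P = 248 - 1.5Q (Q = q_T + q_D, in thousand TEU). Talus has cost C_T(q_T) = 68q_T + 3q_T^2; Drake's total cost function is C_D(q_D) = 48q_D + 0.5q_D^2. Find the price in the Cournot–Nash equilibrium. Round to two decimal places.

161.33

Talus's profit: π_T = (248 - 1.5Q)q_T - (68q_T + 3q_T²). Setting ∂π_T/∂q_T = 0: 180 - 9q_T - (3/2)(q_D) = 0.
Drake's first-order condition: 200 - 4q_D - (3/2)(q_T) = 0.
So q_T = (180 - (3/2)q_D)/9 and q_D = (200 - (3/2)q_T)/4.
Substituting one into the other gives q_T = 112/9 and q_D = 136/3.
Total output Q = 520/9, so price P = 248 - (3/2)·(520/9) = 484/3.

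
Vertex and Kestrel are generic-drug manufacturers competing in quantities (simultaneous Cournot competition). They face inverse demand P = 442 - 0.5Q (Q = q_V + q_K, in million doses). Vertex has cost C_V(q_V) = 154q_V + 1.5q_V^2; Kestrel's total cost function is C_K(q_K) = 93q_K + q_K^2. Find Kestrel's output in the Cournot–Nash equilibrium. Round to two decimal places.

Vertex's profit: π_V = (442 - 0.5Q)q_V - (154q_V + (3/2)q_V²). Setting ∂π_V/∂q_V = 0: 288 - 4q_V - (1/2)(q_K) = 0.
Kestrel's first-order condition: 349 - 3q_K - (1/2)(q_V) = 0.
Rearranging gives the reaction functions q_V = (288 - (1/2)q_K)/4 and q_K = (349 - (1/2)q_V)/3.
Substituting one into the other gives q_V = 58.6809 and q_K = 106.5532.

106.55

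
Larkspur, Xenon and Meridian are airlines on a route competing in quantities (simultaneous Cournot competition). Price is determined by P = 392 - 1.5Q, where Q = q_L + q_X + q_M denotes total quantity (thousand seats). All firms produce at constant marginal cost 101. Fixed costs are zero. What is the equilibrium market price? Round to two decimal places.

Each firm earns π_i = (392 - 1.5Q)q_i - 101q_i.
Setting ∂π_i/∂q_i = 0 with rivals' quantities fixed: 291 - 3q_i - (3/2)·Σ_{j≠i} q_j = 0.
With identical firms every q_j equals q_i, so Σ_{j≠i} q_j = 2q_i and 291 = 6q_i, giving q_i = 97/2.
Total output Q = 291/2, so price P = 392 - (3/2)·(291/2) = 695/4.

173.75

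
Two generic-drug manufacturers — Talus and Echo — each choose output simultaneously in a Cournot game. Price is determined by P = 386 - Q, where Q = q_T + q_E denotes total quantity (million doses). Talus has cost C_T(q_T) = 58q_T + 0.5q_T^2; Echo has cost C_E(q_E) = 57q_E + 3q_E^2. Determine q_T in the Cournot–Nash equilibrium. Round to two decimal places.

99.78

Talus's profit: π_T = (386 - Q)q_T - (58q_T + (1/2)q_T²). Setting ∂π_T/∂q_T = 0: 328 - 3q_T - (q_E) = 0.
Echo's profit: π_E = (386 - Q)q_E - (57q_E + 3q_E²). Setting ∂π_E/∂q_E = 0: 329 - 8q_E - (q_T) = 0.
Rearranging gives the reaction functions q_T = (328 - q_E)/3 and q_E = (329 - q_T)/8.
Solving the pair: q_T = 99.7826, q_E = 659/23.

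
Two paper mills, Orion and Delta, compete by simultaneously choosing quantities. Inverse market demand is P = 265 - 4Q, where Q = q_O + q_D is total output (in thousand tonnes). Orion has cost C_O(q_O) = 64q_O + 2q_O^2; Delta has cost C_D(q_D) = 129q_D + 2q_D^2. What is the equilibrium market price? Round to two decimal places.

Orion's profit: π_O = (265 - 4Q)q_O - (64q_O + 2q_O²). Setting ∂π_O/∂q_O = 0: 201 - 12q_O - 4(q_D) = 0.
Delta's profit: π_D = (265 - 4Q)q_D - (129q_D + 2q_D²). Setting ∂π_D/∂q_D = 0: 136 - 12q_D - 4(q_O) = 0.
Rearranging gives the reaction functions q_O = (201 - 4q_D)/12 and q_D = (136 - 4q_O)/12.
Substituting one into the other gives q_O = 467/32 and q_D = 207/32.
Total output Q = 337/16, so price P = 265 - 4·(337/16) = 723/4.

180.75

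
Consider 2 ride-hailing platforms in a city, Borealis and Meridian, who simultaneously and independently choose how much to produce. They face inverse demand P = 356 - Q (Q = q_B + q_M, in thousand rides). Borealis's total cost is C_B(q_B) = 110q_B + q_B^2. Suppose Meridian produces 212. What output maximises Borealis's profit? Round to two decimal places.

8.50

With the rival's output fixed at 212, Borealis's profit is π_B = (356 - 212 - q_B)q_B - (110q_B + q_B²) = (144 - q_B)q_B - (110q_B + q_B²).
∂π_B/∂q_B = 34 - 4q_B = 0, so q_B = 17/2.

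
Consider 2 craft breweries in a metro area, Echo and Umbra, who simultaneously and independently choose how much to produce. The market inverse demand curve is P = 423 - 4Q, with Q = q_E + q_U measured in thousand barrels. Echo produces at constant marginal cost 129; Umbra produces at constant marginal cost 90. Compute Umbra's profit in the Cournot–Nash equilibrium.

3844

Echo's profit: π_E = (423 - 4Q)q_E - (129q_E). Setting ∂π_E/∂q_E = 0: 294 - 8q_E - 4(q_U) = 0.
Umbra's first-order condition: 333 - 8q_U - 4(q_E) = 0.
So q_E = (294 - 4q_U)/8 and q_U = (333 - 4q_E)/8.
Solving the pair: q_E = 85/4, q_U = 31.
Price P = 423 - 4·(209/4) = 214.
Umbra's profit: (214 - 90)·31 = 3844.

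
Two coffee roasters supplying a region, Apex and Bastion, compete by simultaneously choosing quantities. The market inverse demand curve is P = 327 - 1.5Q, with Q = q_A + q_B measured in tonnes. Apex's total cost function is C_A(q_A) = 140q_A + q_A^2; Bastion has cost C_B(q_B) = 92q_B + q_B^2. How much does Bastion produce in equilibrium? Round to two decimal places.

39.32

Apex's profit: π_A = (327 - 1.5Q)q_A - (140q_A + q_A²). Setting ∂π_A/∂q_A = 0: 187 - 5q_A - (3/2)(q_B) = 0.
Bastion's profit: π_B = (327 - 1.5Q)q_B - (92q_B + q_B²). Setting ∂π_B/∂q_B = 0: 235 - 5q_B - (3/2)(q_A) = 0.
Rearranging gives the reaction functions q_A = (187 - (3/2)q_B)/5 and q_B = (235 - (3/2)q_A)/5.
Substituting one into the other gives q_A = 25.6044 and q_B = 39.3187.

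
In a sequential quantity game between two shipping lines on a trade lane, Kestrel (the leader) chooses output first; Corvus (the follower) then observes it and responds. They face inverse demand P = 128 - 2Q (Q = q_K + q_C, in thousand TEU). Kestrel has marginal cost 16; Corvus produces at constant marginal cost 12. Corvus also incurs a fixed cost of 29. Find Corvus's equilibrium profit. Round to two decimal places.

Solve by backward induction. Given q_K, the follower Corvus maximises π_C = (128 - 2q_K - 2q_C)q_C - 12q_C.
∂π_C/∂q_C = 116 - 2q_K - 4q_C = 0 gives the reaction function q_C = (116 - 2q_K)/4.
Kestrel substitutes q_C(q_K) into its own profit: π_K = q_K(128 - 2q_K - (116 - 2q_K)/2) - 16q_K = (70 - q_K)q_K - 16q_K.
Maximising: ∂π_K/∂q_K = 54 - 2q_K = 0, giving q_K = 27.
Then q_C = (116 - 2·27)/4 = 31/2.
Price P = 128 - 2·(85/2) = 43.
Corvus's profit: (43 - 12)·(31/2) - 29 = 903/2.

451.50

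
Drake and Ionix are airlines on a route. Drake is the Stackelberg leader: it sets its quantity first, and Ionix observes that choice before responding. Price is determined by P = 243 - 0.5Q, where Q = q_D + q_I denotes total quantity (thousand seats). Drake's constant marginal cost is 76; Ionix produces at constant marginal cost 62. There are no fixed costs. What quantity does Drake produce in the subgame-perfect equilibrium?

153

Solve by backward induction. Given q_D, the follower Ionix maximises π_I = (243 - (1/2)q_D - (1/2)q_I)q_I - 62q_I.
Follower FOC: 181 - (1/2)q_D - q_I = 0, so q_I(q_D) = (181 - (1/2)q_D).
Drake substitutes q_I(q_D) into its own profit: π_D = q_D(243 - (1/2)q_D - (181 - (1/2)q_D)/2) - 76q_D = (305/2 - (1/4)q_D)q_D - 76q_D.
The leader's first-order condition 153/2 - (1/2)q_D = 0 yields q_D = 153.
Then q_I = (181 - (1/2)·153) = 209/2.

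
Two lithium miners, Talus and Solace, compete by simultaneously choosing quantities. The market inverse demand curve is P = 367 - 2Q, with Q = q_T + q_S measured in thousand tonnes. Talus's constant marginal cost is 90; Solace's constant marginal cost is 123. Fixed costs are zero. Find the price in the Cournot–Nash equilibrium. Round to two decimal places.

193.33

Talus's profit: π_T = (367 - 2Q)q_T - (90q_T). Setting ∂π_T/∂q_T = 0: 277 - 4q_T - 2(q_S) = 0.
Solace's first-order condition: 244 - 4q_S - 2(q_T) = 0.
So q_T = (277 - 2q_S)/4 and q_S = (244 - 2q_T)/4.
Substituting one into the other gives q_T = 155/3 and q_S = 211/6.
Total output Q = 521/6, so price P = 367 - 2·(521/6) = 580/3.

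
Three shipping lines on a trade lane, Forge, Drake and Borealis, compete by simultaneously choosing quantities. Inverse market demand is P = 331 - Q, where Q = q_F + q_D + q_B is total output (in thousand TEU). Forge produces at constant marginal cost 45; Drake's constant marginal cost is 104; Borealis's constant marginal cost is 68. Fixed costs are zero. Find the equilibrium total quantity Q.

Forge's profit: π_F = (331 - Q)q_F - (45q_F). Setting ∂π_F/∂q_F = 0: 286 - 2q_F - (q_D + q_B) = 0.
Drake's first-order condition: 227 - 2q_D - (q_F + q_B) = 0.
Borealis's first-order condition: 263 - 2q_B - (q_F + q_D) = 0.
Summing all 3 equations gives 776 − 4Q = 0, hence Q = 194.
Back-substituting: q_F = (286 − 194) = 92, q_D = (227 − 194) = 33, q_B = (263 − 194) = 69.
Total output Q = 92 + 33 + 69 = 194.

194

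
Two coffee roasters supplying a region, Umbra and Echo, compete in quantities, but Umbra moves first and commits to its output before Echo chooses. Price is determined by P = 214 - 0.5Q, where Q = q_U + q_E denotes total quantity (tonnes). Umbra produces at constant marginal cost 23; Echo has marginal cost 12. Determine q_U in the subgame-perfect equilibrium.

180

Solve by backward induction. Given q_U, the follower Echo maximises π_E = (214 - (1/2)q_U - (1/2)q_E)q_E - 12q_E.
Follower FOC: 202 - (1/2)q_U - q_E = 0, so q_E(q_U) = (202 - (1/2)q_U).
Umbra substitutes q_E(q_U) into its own profit: π_U = q_U(214 - (1/2)q_U - (202 - (1/2)q_U)/2) - 23q_U = (113 - (1/4)q_U)q_U - 23q_U.
The leader's first-order condition 90 - (1/2)q_U = 0 yields q_U = 180.
Then q_E = (202 - (1/2)·180) = 112.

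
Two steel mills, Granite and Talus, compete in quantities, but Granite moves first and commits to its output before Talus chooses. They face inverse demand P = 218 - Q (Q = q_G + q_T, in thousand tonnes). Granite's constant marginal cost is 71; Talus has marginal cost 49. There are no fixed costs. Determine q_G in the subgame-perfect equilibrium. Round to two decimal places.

The follower Talus best-responds to any q_G: π_T = (218 - Q)q_T - 49q_T.
∂π_T/∂q_T = 169 - q_G - 2q_T = 0 gives the reaction function q_T = (169 - q_G)/2.
Granite substitutes q_T(q_G) into its own profit: π_G = q_G(218 - q_G - (169 - q_G)/2) - 71q_G = (267/2 - (1/2)q_G)q_G - 71q_G.
Maximising: ∂π_G/∂q_G = 125/2 - q_G = 0, giving q_G = 125/2.
Then q_T = (169 - 125/2)/2 = 213/4.

62.50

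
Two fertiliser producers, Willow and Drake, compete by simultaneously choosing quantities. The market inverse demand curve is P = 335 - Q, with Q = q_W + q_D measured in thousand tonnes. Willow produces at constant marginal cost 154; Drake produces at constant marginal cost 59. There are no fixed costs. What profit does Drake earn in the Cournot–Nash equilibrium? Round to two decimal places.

Willow's profit: π_W = (335 - Q)q_W - (154q_W). Setting ∂π_W/∂q_W = 0: 181 - 2q_W - (q_D) = 0.
Drake's first-order condition: 276 - 2q_D - (q_W) = 0.
Best responses: q_W = (181 - q_D)/2, q_D = (276 - q_W)/2.
Substituting one into the other gives q_W = 86/3 and q_D = 371/3.
Price P = 335 - 457/3 = 548/3.
Drake's profit: (548/3 - 59)·(371/3) = 15293.4444.

15293.44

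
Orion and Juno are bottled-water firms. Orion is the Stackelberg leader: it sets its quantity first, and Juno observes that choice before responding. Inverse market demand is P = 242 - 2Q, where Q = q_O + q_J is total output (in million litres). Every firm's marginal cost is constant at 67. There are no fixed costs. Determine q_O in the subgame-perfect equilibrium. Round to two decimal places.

43.75

The follower Juno best-responds to any q_O: π_J = (242 - 2Q)q_J - 67q_J.
Setting the follower's marginal profit to zero, 175 - 2q_O - 4q_J = 0, i.e. q_J = (175 - 2q_O)/4.
The leader anticipates this reaction. Substituting into P = 242 - 2Q gives P = 309/2 - q_O, so π_O = (309/2 - q_O)q_O - 67q_O.
Leader FOC: 175/2 - 2q_O = 0, so q_O = 175/4.
Then q_J = (175 - 2·(175/4))/4 = 175/8.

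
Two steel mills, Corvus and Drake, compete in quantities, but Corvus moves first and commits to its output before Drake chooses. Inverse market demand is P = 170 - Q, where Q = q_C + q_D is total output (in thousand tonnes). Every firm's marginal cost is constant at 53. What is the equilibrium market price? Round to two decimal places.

Solve by backward induction. Given q_C, the follower Drake maximises π_D = (170 - q_C - q_D)q_D - 53q_D.
∂π_D/∂q_D = 117 - q_C - 2q_D = 0 gives the reaction function q_D = (117 - q_C)/2.
The leader anticipates this reaction. Substituting into P = 170 - Q gives P = 223/2 - (1/2)q_C, so π_C = (223/2 - (1/2)q_C)q_C - 53q_C.
Leader FOC: 117/2 - q_C = 0, so q_C = 117/2.
Then q_D = (117 - 117/2)/2 = 117/4.
Total output Q = 351/4, so price P = 170 - 351/4 = 329/4.

82.25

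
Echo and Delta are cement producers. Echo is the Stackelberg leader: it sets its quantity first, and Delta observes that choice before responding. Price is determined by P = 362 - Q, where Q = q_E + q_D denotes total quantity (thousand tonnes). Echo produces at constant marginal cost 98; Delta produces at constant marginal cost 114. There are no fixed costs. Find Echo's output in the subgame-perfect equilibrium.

Solve by backward induction. Given q_E, the follower Delta maximises π_D = (362 - q_E - q_D)q_D - 114q_D.
Setting the follower's marginal profit to zero, 248 - q_E - 2q_D = 0, i.e. q_D = (248 - q_E)/2.
The leader anticipates this reaction. Substituting into P = 362 - Q gives P = 238 - (1/2)q_E, so π_E = (238 - (1/2)q_E)q_E - 98q_E.
The leader's first-order condition 140 - q_E = 0 yields q_E = 140.
Then q_D = (248 - 140)/2 = 54.

140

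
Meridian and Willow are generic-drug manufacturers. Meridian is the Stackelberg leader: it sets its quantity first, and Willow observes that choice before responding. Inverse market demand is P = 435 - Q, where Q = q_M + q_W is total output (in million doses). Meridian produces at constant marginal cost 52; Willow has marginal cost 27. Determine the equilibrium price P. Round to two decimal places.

141.50

Solve by backward induction. Given q_M, the follower Willow maximises π_W = (435 - q_M - q_W)q_W - 27q_W.
∂π_W/∂q_W = 408 - q_M - 2q_W = 0 gives the reaction function q_W = (408 - q_M)/2.
The leader anticipates this reaction. Substituting into P = 435 - Q gives P = 231 - (1/2)q_M, so π_M = (231 - (1/2)q_M)q_M - 52q_M.
Leader FOC: 179 - q_M = 0, so q_M = 179.
Then q_W = (408 - 179)/2 = 229/2.
Total output Q = 587/2, so price P = 435 - 587/2 = 283/2.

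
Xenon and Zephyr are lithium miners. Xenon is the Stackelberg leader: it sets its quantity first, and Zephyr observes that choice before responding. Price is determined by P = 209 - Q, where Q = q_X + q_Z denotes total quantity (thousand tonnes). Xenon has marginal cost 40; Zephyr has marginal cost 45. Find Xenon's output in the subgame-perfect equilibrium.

Solve by backward induction. Given q_X, the follower Zephyr maximises π_Z = (209 - q_X - q_Z)q_Z - 45q_Z.
Setting the follower's marginal profit to zero, 164 - q_X - 2q_Z = 0, i.e. q_Z = (164 - q_X)/2.
Xenon substitutes q_Z(q_X) into its own profit: π_X = q_X(209 - q_X - (164 - q_X)/2) - 40q_X = (127 - (1/2)q_X)q_X - 40q_X.
Leader FOC: 87 - q_X = 0, so q_X = 87.
Then q_Z = (164 - 87)/2 = 77/2.

87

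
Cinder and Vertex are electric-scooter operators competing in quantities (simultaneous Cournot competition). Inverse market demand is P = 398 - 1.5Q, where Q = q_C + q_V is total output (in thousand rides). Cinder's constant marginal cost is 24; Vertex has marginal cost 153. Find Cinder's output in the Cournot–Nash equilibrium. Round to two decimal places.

Cinder's profit: π_C = (398 - 1.5Q)q_C - (24q_C). Setting ∂π_C/∂q_C = 0: 374 - 3q_C - (3/2)(q_V) = 0.
Vertex's profit: π_V = (398 - 1.5Q)q_V - (153q_V). Setting ∂π_V/∂q_V = 0: 245 - 3q_V - (3/2)(q_C) = 0.
Rearranging gives the reaction functions q_C = (374 - (3/2)q_V)/3 and q_V = (245 - (3/2)q_C)/3.
Solving the pair: q_C = 1006/9, q_V = 232/9.

111.78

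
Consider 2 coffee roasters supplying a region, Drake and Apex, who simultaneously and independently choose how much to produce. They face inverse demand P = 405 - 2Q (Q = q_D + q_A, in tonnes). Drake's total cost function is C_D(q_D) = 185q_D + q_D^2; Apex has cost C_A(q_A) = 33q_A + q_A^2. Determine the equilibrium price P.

Drake's profit: π_D = (405 - 2Q)q_D - (185q_D + q_D²). Setting ∂π_D/∂q_D = 0: 220 - 6q_D - 2(q_A) = 0.
Apex's first-order condition: 372 - 6q_A - 2(q_D) = 0.
Best responses: q_D = (220 - 2q_A)/6, q_A = (372 - 2q_D)/6.
Solving the pair: q_D = 18, q_A = 56.
Total output Q = 74, so price P = 405 - 2·74 = 257.

257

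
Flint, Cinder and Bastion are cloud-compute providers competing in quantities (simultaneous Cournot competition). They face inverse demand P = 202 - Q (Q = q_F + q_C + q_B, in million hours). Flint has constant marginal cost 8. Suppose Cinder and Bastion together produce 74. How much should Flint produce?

60

With rivals' combined output fixed at 74, Flint's profit is π_F = (202 - 74 - q_F)q_F - (8q_F) = (128 - q_F)q_F - (8q_F).
∂π_F/∂q_F = 120 - 2q_F = 0, so q_F = 60.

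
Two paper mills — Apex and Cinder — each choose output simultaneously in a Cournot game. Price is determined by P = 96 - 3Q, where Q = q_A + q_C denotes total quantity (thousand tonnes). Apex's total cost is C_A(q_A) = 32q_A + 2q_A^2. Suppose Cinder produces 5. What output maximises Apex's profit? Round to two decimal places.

4.90

With the rival's output fixed at 5, Apex's profit is π_A = (96 - 3·5 - 3q_A)q_A - (32q_A + 2q_A²) = (81 - 3q_A)q_A - (32q_A + 2q_A²).
∂π_A/∂q_A = 49 - 10q_A = 0, so q_A = 49/10.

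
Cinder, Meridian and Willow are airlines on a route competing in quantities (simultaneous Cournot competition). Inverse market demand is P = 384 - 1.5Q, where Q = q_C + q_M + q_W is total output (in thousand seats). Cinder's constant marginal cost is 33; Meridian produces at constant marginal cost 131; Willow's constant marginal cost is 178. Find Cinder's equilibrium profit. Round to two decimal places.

14701.50

Cinder's profit: π_C = (384 - 1.5Q)q_C - (33q_C). Setting ∂π_C/∂q_C = 0: 351 - 3q_C - (3/2)(q_M + q_W) = 0.
Meridian's first-order condition: 253 - 3q_M - (3/2)(q_C + q_W) = 0.
Willow's profit: π_W = (384 - 1.5Q)q_W - (178q_W). Setting ∂π_W/∂q_W = 0: 206 - 3q_W - (3/2)(q_C + q_M) = 0.
Adding the 3 first-order conditions: 810 − 6Q = 0, so Q = 135.
Back-substituting: q_C = (351 − 405/2)/(3/2) = 99, q_M = (253 − 405/2)/(3/2) = 101/3, q_W = (206 − 405/2)/(3/2) = 7/3.
Price P = 384 - (3/2)·135 = 363/2.
Cinder's profit: (363/2 - 33)·99 = 14701.5000.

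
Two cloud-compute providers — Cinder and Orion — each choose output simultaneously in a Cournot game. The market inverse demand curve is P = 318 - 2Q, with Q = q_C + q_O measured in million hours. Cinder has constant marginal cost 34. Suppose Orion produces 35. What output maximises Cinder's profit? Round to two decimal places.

With the rival's output fixed at 35, Cinder's profit is π_C = (318 - 2·35 - 2q_C)q_C - (34q_C) = (248 - 2q_C)q_C - (34q_C).
∂π_C/∂q_C = 214 - 4q_C = 0, so q_C = 107/2.

53.50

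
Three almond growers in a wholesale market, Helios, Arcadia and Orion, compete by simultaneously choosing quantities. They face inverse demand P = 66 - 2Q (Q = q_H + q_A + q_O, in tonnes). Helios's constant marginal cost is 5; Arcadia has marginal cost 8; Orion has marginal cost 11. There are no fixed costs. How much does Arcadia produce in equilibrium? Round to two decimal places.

Helios's profit: π_H = (66 - 2Q)q_H - (5q_H). Setting ∂π_H/∂q_H = 0: 61 - 4q_H - 2(q_A + q_O) = 0.
Arcadia's first-order condition: 58 - 4q_A - 2(q_H + q_O) = 0.
Orion's profit: π_O = (66 - 2Q)q_O - (11q_O). Setting ∂π_O/∂q_O = 0: 55 - 4q_O - 2(q_H + q_A) = 0.
Summing all 3 equations gives 174 − 8Q = 0, hence Q = 87/4.
Back-substituting: q_H = (61 − 87/2)/2 = 35/4, q_A = (58 − 87/2)/2 = 29/4, q_O = (55 − 87/2)/2 = 23/4.

7.25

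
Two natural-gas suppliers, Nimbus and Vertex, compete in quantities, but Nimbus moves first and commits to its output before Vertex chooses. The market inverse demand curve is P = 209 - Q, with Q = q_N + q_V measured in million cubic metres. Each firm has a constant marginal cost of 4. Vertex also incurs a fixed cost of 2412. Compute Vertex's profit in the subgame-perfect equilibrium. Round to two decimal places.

The follower Vertex best-responds to any q_N: π_V = (209 - Q)q_V - 4q_V.
∂π_V/∂q_V = 205 - q_N - 2q_V = 0 gives the reaction function q_V = (205 - q_N)/2.
Nimbus substitutes q_V(q_N) into its own profit: π_N = q_N(209 - q_N - (205 - q_N)/2) - 4q_N = (213/2 - (1/2)q_N)q_N - 4q_N.
Maximising: ∂π_N/∂q_N = 205/2 - q_N = 0, giving q_N = 205/2.
Then q_V = (205 - 205/2)/2 = 205/4.
Price P = 209 - 615/4 = 221/4.
Vertex's profit: (221/4 - 4)·(205/4) - 2412 = 214.5625.

214.56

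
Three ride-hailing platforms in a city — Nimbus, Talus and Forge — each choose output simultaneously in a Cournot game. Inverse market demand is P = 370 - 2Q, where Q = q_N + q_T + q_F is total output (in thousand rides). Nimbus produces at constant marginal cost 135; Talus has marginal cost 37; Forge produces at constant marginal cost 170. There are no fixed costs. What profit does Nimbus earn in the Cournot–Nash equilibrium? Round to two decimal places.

Nimbus's profit: π_N = (370 - 2Q)q_N - (135q_N). Setting ∂π_N/∂q_N = 0: 235 - 4q_N - 2(q_T + q_F) = 0.
Talus's first-order condition: 333 - 4q_T - 2(q_N + q_F) = 0.
Forge's profit: π_F = (370 - 2Q)q_F - (170q_F). Setting ∂π_F/∂q_F = 0: 200 - 4q_F - 2(q_N + q_T) = 0.
Adding the 3 first-order conditions: 768 − 8Q = 0, so Q = 96.
Back-substituting: q_N = (235 − 192)/2 = 43/2, q_T = (333 − 192)/2 = 141/2, q_F = (200 − 192)/2 = 4.
Price P = 370 - 2·96 = 178.
Nimbus's profit: (178 - 135)·(43/2) = 1849/2.

924.50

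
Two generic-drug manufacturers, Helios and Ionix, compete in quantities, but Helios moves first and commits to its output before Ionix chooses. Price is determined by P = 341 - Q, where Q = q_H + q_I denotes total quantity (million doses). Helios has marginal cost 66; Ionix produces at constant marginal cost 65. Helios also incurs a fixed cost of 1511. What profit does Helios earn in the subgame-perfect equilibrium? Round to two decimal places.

The follower Ionix best-responds to any q_H: π_I = (341 - Q)q_I - 65q_I.
∂π_I/∂q_I = 276 - q_H - 2q_I = 0 gives the reaction function q_I = (276 - q_H)/2.
Helios substitutes q_I(q_H) into its own profit: π_H = q_H(341 - q_H - (276 - q_H)/2) - 66q_H = (203 - (1/2)q_H)q_H - 66q_H.
Leader FOC: 137 - q_H = 0, so q_H = 137.
Then q_I = (276 - 137)/2 = 139/2.
Price P = 341 - 413/2 = 269/2.
Helios's profit: (269/2 - 66)·137 - 1511 = 7873.5000.

7873.50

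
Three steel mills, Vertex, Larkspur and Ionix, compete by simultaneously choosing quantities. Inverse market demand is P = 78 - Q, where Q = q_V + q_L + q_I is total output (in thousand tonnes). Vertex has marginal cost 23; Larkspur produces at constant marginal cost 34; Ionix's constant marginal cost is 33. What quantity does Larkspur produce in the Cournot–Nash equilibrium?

Vertex's profit: π_V = (78 - Q)q_V - (23q_V). Setting ∂π_V/∂q_V = 0: 55 - 2q_V - (q_L + q_I) = 0.
Larkspur's profit: π_L = (78 - Q)q_L - (34q_L). Setting ∂π_L/∂q_L = 0: 44 - 2q_L - (q_V + q_I) = 0.
Ionix's profit: π_I = (78 - Q)q_I - (33q_I). Setting ∂π_I/∂q_I = 0: 45 - 2q_I - (q_V + q_L) = 0.
Summing all 3 equations gives 144 − 4Q = 0, hence Q = 36.
Back-substituting: q_V = (55 − 36) = 19, q_L = (44 − 36) = 8, q_I = (45 − 36) = 9.

8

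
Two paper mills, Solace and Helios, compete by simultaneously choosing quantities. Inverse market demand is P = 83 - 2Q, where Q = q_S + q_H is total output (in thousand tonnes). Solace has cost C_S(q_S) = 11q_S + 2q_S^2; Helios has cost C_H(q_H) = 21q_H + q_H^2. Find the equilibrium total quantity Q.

Solace's profit: π_S = (83 - 2Q)q_S - (11q_S + 2q_S²). Setting ∂π_S/∂q_S = 0: 72 - 8q_S - 2(q_H) = 0.
Helios's first-order condition: 62 - 6q_H - 2(q_S) = 0.
Best responses: q_S = (72 - 2q_H)/8, q_H = (62 - 2q_S)/6.
Solving the pair: q_S = 7, q_H = 8.
Total output Q = 7 + 8 = 15.

15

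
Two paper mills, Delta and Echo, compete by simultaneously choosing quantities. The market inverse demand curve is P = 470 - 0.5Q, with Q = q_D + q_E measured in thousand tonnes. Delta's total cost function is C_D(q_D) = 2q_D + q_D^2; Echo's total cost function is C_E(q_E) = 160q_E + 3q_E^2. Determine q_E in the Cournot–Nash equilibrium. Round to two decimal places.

33.54

Delta's profit: π_D = (470 - 0.5Q)q_D - (2q_D + q_D²). Setting ∂π_D/∂q_D = 0: 468 - 3q_D - (1/2)(q_E) = 0.
Echo's profit: π_E = (470 - 0.5Q)q_E - (160q_E + 3q_E²). Setting ∂π_E/∂q_E = 0: 310 - 7q_E - (1/2)(q_D) = 0.
Best responses: q_D = (468 - (1/2)q_E)/3, q_E = (310 - (1/2)q_D)/7.
Solving the pair: q_D = 150.4096, q_E = 33.5422.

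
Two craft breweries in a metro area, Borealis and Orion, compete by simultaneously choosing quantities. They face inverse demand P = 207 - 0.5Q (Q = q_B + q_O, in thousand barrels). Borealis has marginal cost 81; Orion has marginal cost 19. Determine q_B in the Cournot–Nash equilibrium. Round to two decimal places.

Borealis's profit: π_B = (207 - 0.5Q)q_B - (81q_B). Setting ∂π_B/∂q_B = 0: 126 - q_B - (1/2)(q_O) = 0.
Orion's first-order condition: 188 - q_O - (1/2)(q_B) = 0.
Rearranging gives the reaction functions q_B = (126 - (1/2)q_O) and q_O = (188 - (1/2)q_B).
Substituting one into the other gives q_B = 128/3 and q_O = 500/3.

42.67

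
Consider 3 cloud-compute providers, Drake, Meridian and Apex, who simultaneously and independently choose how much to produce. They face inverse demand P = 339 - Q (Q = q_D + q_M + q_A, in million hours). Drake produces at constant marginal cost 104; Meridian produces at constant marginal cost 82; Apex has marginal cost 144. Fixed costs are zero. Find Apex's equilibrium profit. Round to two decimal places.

540.56

Drake's profit: π_D = (339 - Q)q_D - (104q_D). Setting ∂π_D/∂q_D = 0: 235 - 2q_D - (q_M + q_A) = 0.
Meridian's first-order condition: 257 - 2q_M - (q_D + q_A) = 0.
Apex's first-order condition: 195 - 2q_A - (q_D + q_M) = 0.
Adding the 3 conditions: 687 − 2Q − 2Q = 0, i.e. Q = 687/4.
Back-substituting: q_D = (235 − 687/4) = 253/4, q_M = (257 − 687/4) = 341/4, q_A = (195 − 687/4) = 93/4.
Price P = 339 - 687/4 = 669/4.
Apex's profit: (669/4 - 144)·(93/4) = 540.5625.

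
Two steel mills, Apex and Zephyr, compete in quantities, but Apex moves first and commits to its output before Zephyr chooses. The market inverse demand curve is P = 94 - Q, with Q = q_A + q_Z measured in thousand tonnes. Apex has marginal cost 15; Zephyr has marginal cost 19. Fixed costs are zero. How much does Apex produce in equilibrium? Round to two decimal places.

Solve by backward induction. Given q_A, the follower Zephyr maximises π_Z = (94 - q_A - q_Z)q_Z - 19q_Z.
∂π_Z/∂q_Z = 75 - q_A - 2q_Z = 0 gives the reaction function q_Z = (75 - q_A)/2.
Apex substitutes q_Z(q_A) into its own profit: π_A = q_A(94 - q_A - (75 - q_A)/2) - 15q_A = (113/2 - (1/2)q_A)q_A - 15q_A.
Leader FOC: 83/2 - q_A = 0, so q_A = 83/2.
Then q_Z = (75 - 83/2)/2 = 67/4.

41.50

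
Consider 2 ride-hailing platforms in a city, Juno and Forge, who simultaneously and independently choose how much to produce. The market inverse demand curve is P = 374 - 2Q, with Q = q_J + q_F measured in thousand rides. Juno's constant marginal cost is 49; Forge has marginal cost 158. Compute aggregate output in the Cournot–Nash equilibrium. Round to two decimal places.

90.17

Juno's profit: π_J = (374 - 2Q)q_J - (49q_J). Setting ∂π_J/∂q_J = 0: 325 - 4q_J - 2(q_F) = 0.
Forge's profit: π_F = (374 - 2Q)q_F - (158q_F). Setting ∂π_F/∂q_F = 0: 216 - 4q_F - 2(q_J) = 0.
Rearranging gives the reaction functions q_J = (325 - 2q_F)/4 and q_F = (216 - 2q_J)/4.
Solving the pair: q_J = 217/3, q_F = 107/6.
Total output Q = 217/3 + 107/6 = 541/6.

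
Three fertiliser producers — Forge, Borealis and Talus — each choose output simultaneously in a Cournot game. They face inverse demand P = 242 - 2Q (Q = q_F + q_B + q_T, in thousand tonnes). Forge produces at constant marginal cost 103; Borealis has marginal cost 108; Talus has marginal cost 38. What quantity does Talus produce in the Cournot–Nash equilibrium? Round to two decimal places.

Forge's profit: π_F = (242 - 2Q)q_F - (103q_F). Setting ∂π_F/∂q_F = 0: 139 - 4q_F - 2(q_B + q_T) = 0.
Borealis's first-order condition: 134 - 4q_B - 2(q_F + q_T) = 0.
Talus's profit: π_T = (242 - 2Q)q_T - (38q_T). Setting ∂π_T/∂q_T = 0: 204 - 4q_T - 2(q_F + q_B) = 0.
Summing all 3 equations gives 477 − 8Q = 0, hence Q = 477/8.
Back-substituting: q_F = (139 − 477/4)/2 = 79/8, q_B = (134 − 477/4)/2 = 59/8, q_T = (204 − 477/4)/2 = 339/8.

42.38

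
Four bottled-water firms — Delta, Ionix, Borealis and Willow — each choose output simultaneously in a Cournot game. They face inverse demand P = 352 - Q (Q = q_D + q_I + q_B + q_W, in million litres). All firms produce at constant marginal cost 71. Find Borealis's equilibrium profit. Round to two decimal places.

A representative firm's profit is π_i = q_i(352 - Q) - 71q_i.
Setting ∂π_i/∂q_i = 0 with rivals' quantities fixed: 281 - 2q_i - Σ_{j≠i} q_j = 0.
By symmetry each firm produces the same amount; substituting Σ_{j≠i} q_j = 3q_i yields q_i = 281/5.
Price P = 352 - 1124/5 = 636/5.
Borealis's profit: (636/5 - 71)·(281/5) = 3158.4400.

3158.44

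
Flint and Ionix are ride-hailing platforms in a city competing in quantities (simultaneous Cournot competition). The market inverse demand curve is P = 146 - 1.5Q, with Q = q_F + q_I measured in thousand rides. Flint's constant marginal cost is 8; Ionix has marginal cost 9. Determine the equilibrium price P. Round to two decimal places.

54.33

Flint's profit: π_F = (146 - 1.5Q)q_F - (8q_F). Setting ∂π_F/∂q_F = 0: 138 - 3q_F - (3/2)(q_I) = 0.
Ionix's profit: π_I = (146 - 1.5Q)q_I - (9q_I). Setting ∂π_I/∂q_I = 0: 137 - 3q_I - (3/2)(q_F) = 0.
So q_F = (138 - (3/2)q_I)/3 and q_I = (137 - (3/2)q_F)/3.
Solving the pair: q_F = 278/9, q_I = 272/9.
Total output Q = 550/9, so price P = 146 - (3/2)·(550/9) = 163/3.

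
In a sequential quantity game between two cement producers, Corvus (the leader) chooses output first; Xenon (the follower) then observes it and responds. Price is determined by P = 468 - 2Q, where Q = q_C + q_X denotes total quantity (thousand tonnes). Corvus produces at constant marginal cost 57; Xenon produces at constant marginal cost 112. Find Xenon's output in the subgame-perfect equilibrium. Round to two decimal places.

30.75

Solve by backward induction. Given q_C, the follower Xenon maximises π_X = (468 - 2q_C - 2q_X)q_X - 112q_X.
Follower FOC: 356 - 2q_C - 4q_X = 0, so q_X(q_C) = (356 - 2q_C)/4.
The leader anticipates this reaction. Substituting into P = 468 - 2Q gives P = 290 - q_C, so π_C = (290 - q_C)q_C - 57q_C.
Leader FOC: 233 - 2q_C = 0, so q_C = 233/2.
Then q_X = (356 - 2·(233/2))/4 = 123/4.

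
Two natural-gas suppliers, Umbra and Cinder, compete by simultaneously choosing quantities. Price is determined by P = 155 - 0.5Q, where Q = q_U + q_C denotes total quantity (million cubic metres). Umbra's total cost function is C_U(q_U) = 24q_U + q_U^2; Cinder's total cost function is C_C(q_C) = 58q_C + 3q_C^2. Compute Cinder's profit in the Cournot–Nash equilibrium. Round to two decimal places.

Umbra's profit: π_U = (155 - 0.5Q)q_U - (24q_U + q_U²). Setting ∂π_U/∂q_U = 0: 131 - 3q_U - (1/2)(q_C) = 0.
Cinder's profit: π_C = (155 - 0.5Q)q_C - (58q_C + 3q_C²). Setting ∂π_C/∂q_C = 0: 97 - 7q_C - (1/2)(q_U) = 0.
Best responses: q_U = (131 - (1/2)q_C)/3, q_C = (97 - (1/2)q_U)/7.
Substituting one into the other gives q_U = 41.8554 and q_C = 902/83.
Price P = 155 - (1/2)·52.7229 = 128.6386.
Cinder's profit: 128.6386·(902/83) - 58·(902/83) - 3(902/83)² = 413.3567.

413.36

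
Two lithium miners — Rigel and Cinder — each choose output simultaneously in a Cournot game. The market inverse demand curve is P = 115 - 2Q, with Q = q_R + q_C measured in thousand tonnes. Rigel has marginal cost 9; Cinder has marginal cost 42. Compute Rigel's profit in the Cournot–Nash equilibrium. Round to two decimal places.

Rigel's profit: π_R = (115 - 2Q)q_R - (9q_R). Setting ∂π_R/∂q_R = 0: 106 - 4q_R - 2(q_C) = 0.
Cinder's first-order condition: 73 - 4q_C - 2(q_R) = 0.
Best responses: q_R = (106 - 2q_C)/4, q_C = (73 - 2q_R)/4.
Solving the pair: q_R = 139/6, q_C = 20/3.
Price P = 115 - 2·(179/6) = 166/3.
Rigel's profit: (166/3 - 9)·(139/6) = 1073.3889.

1073.39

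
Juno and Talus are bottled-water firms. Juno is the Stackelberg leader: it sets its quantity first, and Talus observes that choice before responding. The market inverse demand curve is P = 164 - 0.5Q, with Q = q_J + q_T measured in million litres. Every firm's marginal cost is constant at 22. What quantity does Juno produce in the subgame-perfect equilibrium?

Solve by backward induction. Given q_J, the follower Talus maximises π_T = (164 - (1/2)q_J - (1/2)q_T)q_T - 22q_T.
Setting the follower's marginal profit to zero, 142 - (1/2)q_J - q_T = 0, i.e. q_T = (142 - (1/2)q_J).
The leader anticipates this reaction. Substituting into P = 164 - 0.5Q gives P = 93 - (1/4)q_J, so π_J = (93 - (1/4)q_J)q_J - 22q_J.
Maximising: ∂π_J/∂q_J = 71 - (1/2)q_J = 0, giving q_J = 142.
Then q_T = (142 - (1/2)·142) = 71.

142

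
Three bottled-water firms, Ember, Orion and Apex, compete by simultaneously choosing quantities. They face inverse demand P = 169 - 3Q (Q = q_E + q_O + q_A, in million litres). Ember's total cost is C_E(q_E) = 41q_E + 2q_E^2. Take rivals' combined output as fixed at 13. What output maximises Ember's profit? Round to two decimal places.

With rivals' combined output fixed at 13, Ember's profit is π_E = (169 - 3·13 - 3q_E)q_E - (41q_E + 2q_E²) = (130 - 3q_E)q_E - (41q_E + 2q_E²).
∂π_E/∂q_E = 89 - 10q_E = 0, so q_E = 89/10.

8.90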